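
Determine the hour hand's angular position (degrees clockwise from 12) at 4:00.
The hour hand moves 30 degrees per hour and 0.5 degrees per minute.
At 4:00: (4) x 30 + 0 x 0.5 = 120 + 0 = 120 degrees

Final answer: 120 degrees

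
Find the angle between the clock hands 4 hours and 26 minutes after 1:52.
First find the time 4 hours and 26 minutes after 1:52.
Total minutes: 1 x 60 + 52 + 4 x 60 + 26 = 378.
378 mod 720 = 378 minutes = 6:18.
Now compute the angle at 6:18:
Hour hand: 6 x 30 + 18 x 0.5 = 189 degrees
Minute hand: 18 x 6 = 108 degrees
Difference: |189 - 108| = 81 degrees
The angle is 81 degrees

Final answer: 81 degrees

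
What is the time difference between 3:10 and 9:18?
From 3:10 to 9:18:
(9 x 60 + 18) - (3 x 60 + 10) = 558 - 190 = 368 minutes
= 6 hours and 8 minutes

Final answer: 6 hours and 8 minutes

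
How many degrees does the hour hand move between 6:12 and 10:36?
The hour hand moves 0.5 degrees per minute.
Time elapsed: 10:36 - 6:12 = 264 minutes
Angular displacement: 264 x 0.5 = 132 degrees

Final answer: 132 degrees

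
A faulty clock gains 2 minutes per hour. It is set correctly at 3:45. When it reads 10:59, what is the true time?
For every 60 true minutes, the faulty clock advances 62 minutes, so 1 faulty-clock minute corresponds to 60/62 true minutes.
From 3:45 to 10:59 on the faulty dial is 434 minutes.
True elapsed: 434 x 60/62 = 420 minutes = 7 hours.
True time: 3:45 + 7 hours = 10:45.

Final answer: 10:45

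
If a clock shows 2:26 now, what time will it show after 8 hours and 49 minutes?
Starting time: 2:26
Adding 49 minutes to 26 minutes: 26 + 49 = 75 minutes = 1 hour and 15 minutes
Adding 8 hours: 2 + 8 + 1 (carry) = 11
Final time: 11:15

Final answer: 11:15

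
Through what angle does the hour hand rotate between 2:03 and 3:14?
The hour hand moves 0.5 degrees per minute.
Time elapsed: 3:14 - 2:03 = 71 minutes
Angular displacement: 71 x 0.5 = 35.5 degrees

Final answer: 35.5 degrees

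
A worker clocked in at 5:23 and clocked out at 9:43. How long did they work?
From 5:23 to 9:43:
(9 x 60 + 43) - (5 x 60 + 23) = 583 - 323 = 260 minutes
= 4 hours and 20 minutes

Final answer: 4 hours and 20 minutes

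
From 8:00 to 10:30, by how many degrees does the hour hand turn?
The hour hand moves 0.5 degrees per minute.
Time elapsed: 10:30 - 8:00 = 150 minutes
Angular displacement: 150 x 0.5 = 75 degrees

Final answer: 75 degrees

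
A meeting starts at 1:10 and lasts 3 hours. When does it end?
Starting time: 1:10
Adding 0 minutes to 10 minutes: 10 + 0 = 10 minutes
Adding 3 hours: 1 + 3 = 4
Final time: 4:10

Final answer: 4:10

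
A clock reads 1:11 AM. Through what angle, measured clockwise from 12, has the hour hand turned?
The hour hand moves 30 degrees per hour and 0.5 degrees per minute.
At 1:11: (1) x 30 + 11 x 0.5 = 30 + 5.5 = 35.5 degrees

Final answer: 35.5 degrees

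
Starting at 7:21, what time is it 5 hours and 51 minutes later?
Starting time: 7:21
Adding 51 minutes to 21 minutes: 21 + 51 = 72 minutes = 1 hour and 12 minutes
Adding 5 hours: 7 + 5 + 1 (carry) = 13 - 12 = 1
Final time: 1:12

Final answer: 1:12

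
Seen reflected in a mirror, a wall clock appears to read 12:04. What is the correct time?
Reflection across the vertical (12-6) axis maps a hand at angle A degrees to (360 - A) degrees, which sends a reading of T minutes past 12:00 to (720 - T) minutes past 12:00.
Mirror reads 12:04 = 4 minutes past 12:00.
Actual time: (720 - 4) mod 720 = 716 minutes = 11:56.

Final answer: 11:56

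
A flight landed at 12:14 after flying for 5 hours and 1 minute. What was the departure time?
Starting time: 12:14 = 14 total minutes past 12:00
Subtracting: 5 hours and 1 minute = 301 minutes
14 - 301 = -287 (negative, add 12 hours = 720) = 433 minutes
= 7 hours and 13 minutes past 12:00 = 7:13

Final answer: 7:13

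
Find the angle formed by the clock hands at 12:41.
Hour hand position: 0 x 30 + 41 x 0.5 = 20.5 degrees
Minute hand position: 41 x 6 = 246 degrees
Difference: |20.5 - 246| = 225.5 degrees
Since 225.5 > 180, the smaller angle is 360 - 225.5 = 134.5 degrees

Final answer: 134.5 degrees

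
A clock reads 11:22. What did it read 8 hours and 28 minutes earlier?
Starting time: 11:22 = 682 total minutes past 12:00
Subtracting: 8 hours and 28 minutes = 508 minutes
682 - 508 = 174 minutes
= 2 hours and 54 minutes past 12:00 = 2:54

Final answer: 2:54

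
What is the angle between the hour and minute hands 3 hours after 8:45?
First find the time 3 hours after 8:45.
Total minutes: 8 x 60 + 45 + 3 x 60 + 0 = 705.
705 mod 720 = 705 minutes = 11:45.
Now compute the angle at 11:45:
Hour hand: 11 x 30 + 45 x 0.5 = 352.5 degrees
Minute hand: 45 x 6 = 270 degrees
Difference: |352.5 - 270| = 82.5 degrees
The angle is 82.5 degrees

Final answer: 82.5 degrees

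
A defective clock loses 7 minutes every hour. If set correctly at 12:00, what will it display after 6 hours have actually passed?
For every 60 true minutes, the faulty clock advances 60 - 7 = 53 minutes.
True elapsed: 6 hours = 360 minutes.
Faulty clock advances: 360 x 53/60 = 318 minutes (drift: 42 minutes behind).
Shown time: 12:00 + 318 minutes = 5:18.

Final answer: 5:18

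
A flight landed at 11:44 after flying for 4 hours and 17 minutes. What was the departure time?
Starting time: 11:44 = 704 total minutes past 12:00
Subtracting: 4 hours and 17 minutes = 257 minutes
704 - 257 = 447 minutes
= 7 hours and 27 minutes past 12:00 = 7:27

Final answer: 7:27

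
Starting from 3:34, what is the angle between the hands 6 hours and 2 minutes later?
First find the time 6 hours and 2 minutes after 3:34.
Total minutes: 3 x 60 + 34 + 6 x 60 + 2 = 576.
576 mod 720 = 576 minutes = 9:36.
Now compute the angle at 9:36:
Hour hand: 9 x 30 + 36 x 0.5 = 288 degrees
Minute hand: 36 x 6 = 216 degrees
Difference: |288 - 216| = 72 degrees
The angle is 72 degrees

Final answer: 72 degrees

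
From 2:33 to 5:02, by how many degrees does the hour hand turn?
The hour hand moves 0.5 degrees per minute.
Time elapsed: 5:02 - 2:33 = 149 minutes
Angular displacement: 149 x 0.5 = 74.5 degrees

Final answer: 74.5 degrees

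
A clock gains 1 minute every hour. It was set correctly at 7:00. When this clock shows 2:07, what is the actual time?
For every 60 true minutes, the faulty clock advances 61 minutes, so 1 faulty-clock minute corresponds to 60/61 true minutes.
From 7:00 to 2:07 on the faulty dial is 427 minutes.
True elapsed: 427 x 60/61 = 420 minutes = 7 hours.
True time: 7:00 + 7 hours = 2:00.

Final answer: 2:00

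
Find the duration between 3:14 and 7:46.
From 3:14 to 7:46:
(7 x 60 + 46) - (3 x 60 + 14) = 466 - 194 = 272 minutes
= 4 hours and 32 minutes

Final answer: 4 hours and 32 minutes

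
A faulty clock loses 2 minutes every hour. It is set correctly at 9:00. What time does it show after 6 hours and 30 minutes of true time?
For every 60 true minutes, the faulty clock advances 60 - 2 = 58 minutes.
True elapsed: 6 hours and 30 minutes = 390 minutes.
Faulty clock advances: 390 x 58/60 = 377 minutes (drift: 13 minutes behind).
Shown time: 9:00 + 377 minutes = 3:17.

Final answer: 3:17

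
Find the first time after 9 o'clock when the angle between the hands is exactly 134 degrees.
At t minutes past 9:00, the hour hand is at 30 x 9 + 0.5t degrees and the minute hand is at 6t degrees.
The smaller angle between them is 134 degrees when |30H - 5.5t| = 134 or |30H - 5.5t| = 226.
With H = 9, solve 30 x 9 - 5.5t = +/- target for each target:
  t = (30 x 9 - 134) / 5.5 = 24.73
  t = (30 x 9 + 134) / 5.5 = 73.45 (outside (0, 60))
  t = (30 x 9 - 226) / 5.5 = 8
  t = (30 x 9 + 226) / 5.5 = 90.18 (outside (0, 60))
Valid solutions in (0, 60): {8, 24.73} minutes.
The first occurrence is t = 8 minutes.
The hands form a 134-degree angle at 8 minutes past 9:00.

Final answer: 8 minutes past 9:00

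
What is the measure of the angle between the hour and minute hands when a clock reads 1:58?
Hour hand position: 1 x 30 + 58 x 0.5 = 59 degrees
Minute hand position: 58 x 6 = 348 degrees
Difference: |59 - 348| = 289 degrees
Since 289 > 180, the smaller angle is 360 - 289 = 71 degrees

Final answer: 71 degrees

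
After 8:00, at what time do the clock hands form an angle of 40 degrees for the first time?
At t minutes past 8:00, the hour hand is at 30 x 8 + 0.5t degrees and the minute hand is at 6t degrees.
The smaller angle between them is 40 degrees when |30H - 5.5t| = 40 or |30H - 5.5t| = 320.
With H = 8, solve 30 x 8 - 5.5t = +/- target for each target:
  t = (30 x 8 - 40) / 5.5 = 36.36
  t = (30 x 8 + 40) / 5.5 = 50.91
  t = (30 x 8 - 320) / 5.5 = -14.55 (outside (0, 60))
  t = (30 x 8 + 320) / 5.5 = 101.82 (outside (0, 60))
Valid solutions in (0, 60): {36.36, 50.91} minutes.
The first occurrence is t = 36.36 minutes.
The hands form a 40-degree angle at 36.36 minutes past 8:00.

Final answer: 36.36 minutes past 8:00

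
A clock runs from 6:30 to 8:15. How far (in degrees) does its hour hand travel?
The hour hand moves 0.5 degrees per minute.
Time elapsed: 8:15 - 6:30 = 105 minutes
Angular displacement: 105 x 0.5 = 52.5 degrees

Final answer: 52.5 degrees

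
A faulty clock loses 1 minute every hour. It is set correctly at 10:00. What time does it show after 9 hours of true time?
For every 60 true minutes, the faulty clock advances 60 - 1 = 59 minutes.
True elapsed: 9 hours = 540 minutes.
Faulty clock advances: 540 x 59/60 = 531 minutes (drift: 9 minutes behind).
Shown time: 10:00 + 531 minutes = 6:51.

Final answer: 6:51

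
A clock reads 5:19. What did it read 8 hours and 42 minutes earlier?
Starting time: 5:19 = 319 total minutes past 12:00
Subtracting: 8 hours and 42 minutes = 522 minutes
319 - 522 = -203 (negative, add 12 hours = 720) = 517 minutes
= 8 hours and 37 minutes past 12:00 = 8:37

Final answer: 8:37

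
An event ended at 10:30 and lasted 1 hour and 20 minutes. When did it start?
Starting time: 10:30 = 630 total minutes past 12:00
Subtracting: 1 hour and 20 minutes = 80 minutes
630 - 80 = 550 minutes
= 9 hours and 10 minutes past 12:00 = 9:10

Final answer: 9:10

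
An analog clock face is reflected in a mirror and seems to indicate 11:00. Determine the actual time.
Reflection across the vertical (12-6) axis maps a hand at angle A degrees to (360 - A) degrees, which sends a reading of T minutes past 12:00 to (720 - T) minutes past 12:00.
Mirror reads 11:00 = 660 minutes past 12:00.
Actual time: (720 - 660) mod 720 = 60 minutes = 1:00.

Final answer: 1:00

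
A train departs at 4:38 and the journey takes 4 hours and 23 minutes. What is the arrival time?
Starting time: 4:38
Adding 23 minutes to 38 minutes: 38 + 23 = 61 minutes = 1 hour and 1 minute
Adding 4 hours: 4 + 4 + 1 (carry) = 9
Final time: 9:01

Final answer: 9:01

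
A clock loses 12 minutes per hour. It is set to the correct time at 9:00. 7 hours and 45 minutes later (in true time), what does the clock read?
For every 60 true minutes, the faulty clock advances 60 - 12 = 48 minutes.
True elapsed: 7 hours and 45 minutes = 465 minutes.
Faulty clock advances: 465 x 48/60 = 372 minutes (drift: 93 minutes behind).
Shown time: 9:00 + 372 minutes = 3:12.

Final answer: 3:12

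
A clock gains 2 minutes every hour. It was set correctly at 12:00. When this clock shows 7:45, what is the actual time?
For every 60 true minutes, the faulty clock advances 62 minutes, so 1 faulty-clock minute corresponds to 60/62 true minutes.
From 12:00 to 7:45 on the faulty dial is 465 minutes.
True elapsed: 465 x 60/62 = 450 minutes = 7 hours and 30 minutes.
True time: 12:00 + 7 hours and 30 minutes = 7:30.

Final answer: 7:30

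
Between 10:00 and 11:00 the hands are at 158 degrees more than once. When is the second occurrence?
At t minutes past 10:00, the hour hand is at 30 x 10 + 0.5t degrees and the minute hand is at 6t degrees.
The smaller angle between them is 158 degrees when |30H - 5.5t| = 158 or |30H - 5.5t| = 202.
With H = 10, solve 30 x 10 - 5.5t = +/- target for each target:
  t = (30 x 10 - 158) / 5.5 = 25.82
  t = (30 x 10 + 158) / 5.5 = 83.27 (outside (0, 60))
  t = (30 x 10 - 202) / 5.5 = 17.82
  t = (30 x 10 + 202) / 5.5 = 91.27 (outside (0, 60))
Valid solutions in (0, 60): {17.82, 25.82} minutes.
The second occurrence is t = 25.82 minutes.
The hands form a 158-degree angle at 25.82 minutes past 10:00.

Final answer: 25.82 minutes past 10:00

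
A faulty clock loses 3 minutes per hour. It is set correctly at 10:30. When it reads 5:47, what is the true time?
For every 60 true minutes, the faulty clock advances 57 minutes, so 1 faulty-clock minute corresponds to 60/57 true minutes.
From 10:30 to 5:47 on the faulty dial is 437 minutes.
True elapsed: 437 x 60/57 = 460 minutes = 7 hours and 40 minutes.
True time: 10:30 + 7 hours and 40 minutes = 6:10.

Final answer: 6:10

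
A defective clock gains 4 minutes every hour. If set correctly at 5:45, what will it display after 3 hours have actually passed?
For every 60 true minutes, the faulty clock advances 60 + 4 = 64 minutes.
True elapsed: 3 hours = 180 minutes.
Faulty clock advances: 180 x 64/60 = 192 minutes (drift: 12 minutes ahead).
Shown time: 5:45 + 192 minutes = 8:57.

Final answer: 8:57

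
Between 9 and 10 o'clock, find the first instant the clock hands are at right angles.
At t minutes past 9:00, the hour hand is at 30 x 9 + 0.5t degrees and the minute hand is at 6t degrees.
The smaller angle between them is 90 degrees when |30H - 5.5t| = 90 or |30H - 5.5t| = 270.
With H = 9, solve 30 x 9 - 5.5t = +/- target for each target:
  t = (30 x 9 - 90) / 5.5 = 32.73
  t = (30 x 9 + 90) / 5.5 = 65.45 (outside (0, 60))
  t = (30 x 9 - 270) / 5.5 = 0 (outside (0, 60))
  t = (30 x 9 + 270) / 5.5 = 98.18 (outside (0, 60))
Valid solutions in (0, 60): {32.73} minutes.
First occurrence: t = 32.73 minutes.
The hands are at right angles at 32.73 minutes past 9:00.

Final answer: 32.73 minutes past 9:00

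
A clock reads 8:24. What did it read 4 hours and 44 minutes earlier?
Starting time: 8:24 = 504 total minutes past 12:00
Subtracting: 4 hours and 44 minutes = 284 minutes
504 - 284 = 220 minutes
= 3 hours and 40 minutes past 12:00 = 3:40

Final answer: 3:40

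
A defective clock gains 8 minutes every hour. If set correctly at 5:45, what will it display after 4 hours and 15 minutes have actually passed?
For every 60 true minutes, the faulty clock advances 60 + 8 = 68 minutes.
True elapsed: 4 hours and 15 minutes = 255 minutes.
Faulty clock advances: 255 x 68/60 = 289 minutes (drift: 34 minutes ahead).
Shown time: 5:45 + 289 minutes = 10:34.

Final answer: 10:34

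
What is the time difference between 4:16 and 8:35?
From 4:16 to 8:35:
(8 x 60 + 35) - (4 x 60 + 16) = 515 - 256 = 259 minutes
= 4 hours and 19 minutes

Final answer: 4 hours and 19 minutes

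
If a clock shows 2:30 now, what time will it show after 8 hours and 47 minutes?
Starting time: 2:30
Adding 47 minutes to 30 minutes: 30 + 47 = 77 minutes = 1 hour and 17 minutes
Adding 8 hours: 2 + 8 + 1 (carry) = 11
Final time: 11:17

Final answer: 11:17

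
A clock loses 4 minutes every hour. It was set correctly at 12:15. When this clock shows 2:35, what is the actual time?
For every 60 true minutes, the faulty clock advances 56 minutes, so 1 faulty-clock minute corresponds to 60/56 true minutes.
From 12:15 to 2:35 on the faulty dial is 140 minutes.
True elapsed: 140 x 60/56 = 150 minutes = 2 hours and 30 minutes.
True time: 12:15 + 2 hours and 30 minutes = 2:45.

Final answer: 2:45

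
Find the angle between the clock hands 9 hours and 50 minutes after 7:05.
First find the time 9 hours and 50 minutes after 7:05.
Total minutes: 7 x 60 + 5 + 9 x 60 + 50 = 1015.
1015 mod 720 = 295 minutes = 4:55.
Now compute the angle at 4:55:
Hour hand: 4 x 30 + 55 x 0.5 = 147.5 degrees
Minute hand: 55 x 6 = 330 degrees
Difference: |147.5 - 330| = 182.5 degrees
Smaller angle: 360 - 182.5 = 177.5 degrees

Final answer: 177.5 degrees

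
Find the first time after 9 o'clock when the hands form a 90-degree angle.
At t minutes past 9:00, the hour hand is at 30 x 9 + 0.5t degrees and the minute hand is at 6t degrees.
The smaller angle between them is 90 degrees when |30H - 5.5t| = 90 or |30H - 5.5t| = 270.
With H = 9, solve 30 x 9 - 5.5t = +/- target for each target:
  t = (30 x 9 - 90) / 5.5 = 32.73
  t = (30 x 9 + 90) / 5.5 = 65.45 (outside (0, 60))
  t = (30 x 9 - 270) / 5.5 = 0 (outside (0, 60))
  t = (30 x 9 + 270) / 5.5 = 98.18 (outside (0, 60))
Valid solutions in (0, 60): {32.73} minutes.
First occurrence: t = 32.73 minutes.
The hands are at right angles at 32.73 minutes past 9:00.

Final answer: 32.73 minutes past 9:00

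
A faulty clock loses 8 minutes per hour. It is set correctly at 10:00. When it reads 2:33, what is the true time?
For every 60 true minutes, the faulty clock advances 52 minutes, so 1 faulty-clock minute corresponds to 60/52 true minutes.
From 10:00 to 2:33 on the faulty dial is 273 minutes.
True elapsed: 273 x 60/52 = 315 minutes = 5 hours and 15 minutes.
True time: 10:00 + 5 hours and 15 minutes = 3:15.

Final answer: 3:15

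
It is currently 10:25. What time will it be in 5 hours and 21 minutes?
Starting time: 10:25
Adding 21 minutes to 25 minutes: 25 + 21 = 46 minutes
Adding 5 hours: 10 + 5 = 15 - 12 = 3
Final time: 3:46

Final answer: 3:46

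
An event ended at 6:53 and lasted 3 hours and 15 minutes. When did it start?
Starting time: 6:53 = 413 total minutes past 12:00
Subtracting: 3 hours and 15 minutes = 195 minutes
413 - 195 = 218 minutes
= 3 hours and 38 minutes past 12:00 = 3:38

Final answer: 3:38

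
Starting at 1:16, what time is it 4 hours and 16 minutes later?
Starting time: 1:16
Adding 16 minutes to 16 minutes: 16 + 16 = 32 minutes
Adding 4 hours: 1 + 4 = 5
Final time: 5:32

Final answer: 5:32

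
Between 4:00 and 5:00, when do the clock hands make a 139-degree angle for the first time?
At t minutes past 4:00, the hour hand is at 30 x 4 + 0.5t degrees and the minute hand is at 6t degrees.
The smaller angle between them is 139 degrees when |30H - 5.5t| = 139 or |30H - 5.5t| = 221.
With H = 4, solve 30 x 4 - 5.5t = +/- target for each target:
  t = (30 x 4 - 139) / 5.5 = -3.45 (outside (0, 60))
  t = (30 x 4 + 139) / 5.5 = 47.09
  t = (30 x 4 - 221) / 5.5 = -18.36 (outside (0, 60))
  t = (30 x 4 + 221) / 5.5 = 62 (outside (0, 60))
Valid solutions in (0, 60): {47.09} minutes.
The first occurrence is t = 47.09 minutes.
The hands form a 139-degree angle at 47.09 minutes past 4:00.

Final answer: 47.09 minutes past 4:00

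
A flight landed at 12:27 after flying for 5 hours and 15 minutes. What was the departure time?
Starting time: 12:27 = 27 total minutes past 12:00
Subtracting: 5 hours and 15 minutes = 315 minutes
27 - 315 = -288 (negative, add 12 hours = 720) = 432 minutes
= 7 hours and 12 minutes past 12:00 = 7:12

Final answer: 7:12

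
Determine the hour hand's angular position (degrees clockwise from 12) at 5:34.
The hour hand moves 30 degrees per hour and 0.5 degrees per minute.
At 5:34: (5) x 30 + 34 x 0.5 = 150 + 17 = 167 degrees

Final answer: 167 degrees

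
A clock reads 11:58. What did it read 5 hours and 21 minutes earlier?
Starting time: 11:58 = 718 total minutes past 12:00
Subtracting: 5 hours and 21 minutes = 321 minutes
718 - 321 = 397 minutes
= 6 hours and 37 minutes past 12:00 = 6:37

Final answer: 6:37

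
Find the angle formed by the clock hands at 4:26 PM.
Hour hand position: 4 x 30 + 26 x 0.5 = 133 degrees
Minute hand position: 26 x 6 = 156 degrees
Difference: |133 - 156| = 23 degrees
The angle between the hands is 23 degrees

Final answer: 23 degrees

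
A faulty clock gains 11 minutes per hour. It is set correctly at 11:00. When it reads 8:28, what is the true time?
For every 60 true minutes, the faulty clock advances 71 minutes, so 1 faulty-clock minute corresponds to 60/71 true minutes.
From 11:00 to 8:28 on the faulty dial is 568 minutes.
True elapsed: 568 x 60/71 = 480 minutes = 8 hours.
True time: 11:00 + 8 hours = 7:00.

Final answer: 7:00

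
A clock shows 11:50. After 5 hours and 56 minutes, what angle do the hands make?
First find the time 5 hours and 56 minutes after 11:50.
Total minutes: 11 x 60 + 50 + 5 x 60 + 56 = 1066.
1066 mod 720 = 346 minutes = 5:46.
Now compute the angle at 5:46:
Hour hand: 5 x 30 + 46 x 0.5 = 173 degrees
Minute hand: 46 x 6 = 276 degrees
Difference: |173 - 276| = 103 degrees
The angle is 103 degrees

Final answer: 103 degrees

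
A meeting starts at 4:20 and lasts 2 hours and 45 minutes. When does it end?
Starting time: 4:20
Adding 45 minutes to 20 minutes: 20 + 45 = 65 minutes = 1 hour and 5 minutes
Adding 2 hours: 4 + 2 + 1 (carry) = 7
Final time: 7:05

Final answer: 7:05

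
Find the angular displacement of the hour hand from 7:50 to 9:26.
The hour hand moves 0.5 degrees per minute.
Time elapsed: 9:26 - 7:50 = 96 minutes
Angular displacement: 96 x 0.5 = 48 degrees

Final answer: 48 degrees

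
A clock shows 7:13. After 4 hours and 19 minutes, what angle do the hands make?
First find the time 4 hours and 19 minutes after 7:13.
Total minutes: 7 x 60 + 13 + 4 x 60 + 19 = 692.
692 mod 720 = 692 minutes = 11:32.
Now compute the angle at 11:32:
Hour hand: 11 x 30 + 32 x 0.5 = 346 degrees
Minute hand: 32 x 6 = 192 degrees
Difference: |346 - 192| = 154 degrees
The angle is 154 degrees

Final answer: 154 degrees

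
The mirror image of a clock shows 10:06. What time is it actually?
Reflection across the vertical (12-6) axis maps a hand at angle A degrees to (360 - A) degrees, which sends a reading of T minutes past 12:00 to (720 - T) minutes past 12:00.
Mirror reads 10:06 = 606 minutes past 12:00.
Actual time: (720 - 606) mod 720 = 114 minutes = 1:54.

Final answer: 1:54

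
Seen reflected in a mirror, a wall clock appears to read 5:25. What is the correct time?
Reflection across the vertical (12-6) axis maps a hand at angle A degrees to (360 - A) degrees, which sends a reading of T minutes past 12:00 to (720 - T) minutes past 12:00.
Mirror reads 5:25 = 325 minutes past 12:00.
Actual time: (720 - 325) mod 720 = 395 minutes = 6:35.

Final answer: 6:35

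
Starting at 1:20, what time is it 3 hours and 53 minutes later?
Starting time: 1:20
Adding 53 minutes to 20 minutes: 20 + 53 = 73 minutes = 1 hour and 13 minutes
Adding 3 hours: 1 + 3 + 1 (carry) = 5
Final time: 5:13

Final answer: 5:13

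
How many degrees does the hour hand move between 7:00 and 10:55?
The hour hand moves 0.5 degrees per minute.
Time elapsed: 10:55 - 7:00 = 235 minutes
Angular displacement: 235 x 0.5 = 117.5 degrees

Final answer: 117.5 degrees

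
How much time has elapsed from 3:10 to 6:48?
From 3:10 to 6:48:
(6 x 60 + 48) - (3 x 60 + 10) = 408 - 190 = 218 minutes
= 3 hours and 38 minutes

Final answer: 3 hours and 38 minutes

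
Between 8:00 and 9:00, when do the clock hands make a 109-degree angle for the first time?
At t minutes past 8:00, the hour hand is at 30 x 8 + 0.5t degrees and the minute hand is at 6t degrees.
The smaller angle between them is 109 degrees when |30H - 5.5t| = 109 or |30H - 5.5t| = 251.
With H = 8, solve 30 x 8 - 5.5t = +/- target for each target:
  t = (30 x 8 - 109) / 5.5 = 23.82
  t = (30 x 8 + 109) / 5.5 = 63.45 (outside (0, 60))
  t = (30 x 8 - 251) / 5.5 = -2 (outside (0, 60))
  t = (30 x 8 + 251) / 5.5 = 89.27 (outside (0, 60))
Valid solutions in (0, 60): {23.82} minutes.
The first occurrence is t = 23.82 minutes.
The hands form a 109-degree angle at 23.82 minutes past 8:00.

Final answer: 23.82 minutes past 8:00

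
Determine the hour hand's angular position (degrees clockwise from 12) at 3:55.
The hour hand moves 30 degrees per hour and 0.5 degrees per minute.
At 3:55: (3) x 30 + 55 x 0.5 = 90 + 27.5 = 117.5 degrees

Final answer: 117.5 degrees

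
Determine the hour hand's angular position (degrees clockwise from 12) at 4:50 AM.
The hour hand moves 30 degrees per hour and 0.5 degrees per minute.
At 4:50: (4) x 30 + 50 x 0.5 = 120 + 25 = 145 degrees

Final answer: 145 degrees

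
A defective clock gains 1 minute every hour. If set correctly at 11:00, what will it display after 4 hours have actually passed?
For every 60 true minutes, the faulty clock advances 60 + 1 = 61 minutes.
True elapsed: 4 hours = 240 minutes.
Faulty clock advances: 240 x 61/60 = 244 minutes (drift: 4 minutes ahead).
Shown time: 11:00 + 244 minutes = 3:04.

Final answer: 3:04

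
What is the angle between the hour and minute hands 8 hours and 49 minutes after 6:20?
First find the time 8 hours and 49 minutes after 6:20.
Total minutes: 6 x 60 + 20 + 8 x 60 + 49 = 909.
909 mod 720 = 189 minutes = 3:09.
Now compute the angle at 3:09:
Hour hand: 3 x 30 + 9 x 0.5 = 94.5 degrees
Minute hand: 9 x 6 = 54 degrees
Difference: |94.5 - 54| = 40.5 degrees
The angle is 40.5 degrees

Final answer: 40.5 degrees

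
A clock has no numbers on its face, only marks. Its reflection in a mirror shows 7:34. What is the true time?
Reflection across the vertical (12-6) axis maps a hand at angle A degrees to (360 - A) degrees, which sends a reading of T minutes past 12:00 to (720 - T) minutes past 12:00.
Mirror reads 7:34 = 454 minutes past 12:00.
Actual time: (720 - 454) mod 720 = 266 minutes = 4:26.

Final answer: 4:26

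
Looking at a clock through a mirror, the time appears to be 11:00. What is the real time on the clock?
Reflection across the vertical (12-6) axis maps a hand at angle A degrees to (360 - A) degrees, which sends a reading of T minutes past 12:00 to (720 - T) minutes past 12:00.
Mirror reads 11:00 = 660 minutes past 12:00.
Actual time: (720 - 660) mod 720 = 60 minutes = 1:00.

Final answer: 1:00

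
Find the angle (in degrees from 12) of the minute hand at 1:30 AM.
The minute hand moves 6 degrees per minute.
At 1:30: 30 x 6 = 180 degrees

Final answer: 180 degrees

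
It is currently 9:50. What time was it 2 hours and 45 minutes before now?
Starting time: 9:50 = 590 total minutes past 12:00
Subtracting: 2 hours and 45 minutes = 165 minutes
590 - 165 = 425 minutes
= 7 hours and 5 minutes past 12:00 = 7:05

Final answer: 7:05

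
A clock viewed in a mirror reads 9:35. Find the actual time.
Reflection across the vertical (12-6) axis maps a hand at angle A degrees to (360 - A) degrees, which sends a reading of T minutes past 12:00 to (720 - T) minutes past 12:00.
Mirror reads 9:35 = 575 minutes past 12:00.
Actual time: (720 - 575) mod 720 = 145 minutes = 2:25.

Final answer: 2:25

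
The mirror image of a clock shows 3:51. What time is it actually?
Reflection across the vertical (12-6) axis maps a hand at angle A degrees to (360 - A) degrees, which sends a reading of T minutes past 12:00 to (720 - T) minutes past 12:00.
Mirror reads 3:51 = 231 minutes past 12:00.
Actual time: (720 - 231) mod 720 = 489 minutes = 8:09.

Final answer: 8:09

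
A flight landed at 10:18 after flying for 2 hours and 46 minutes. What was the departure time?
Starting time: 10:18 = 618 total minutes past 12:00
Subtracting: 2 hours and 46 minutes = 166 minutes
618 - 166 = 452 minutes
= 7 hours and 32 minutes past 12:00 = 7:32

Final answer: 7:32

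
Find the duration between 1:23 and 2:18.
From 1:23 to 2:18:
(2 x 60 + 18) - (1 x 60 + 23) = 138 - 83 = 55 minutes
= 55 minutes

Final answer: 55 minutes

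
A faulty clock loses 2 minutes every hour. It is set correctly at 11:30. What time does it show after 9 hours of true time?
For every 60 true minutes, the faulty clock advances 60 - 2 = 58 minutes.
True elapsed: 9 hours = 540 minutes.
Faulty clock advances: 540 x 58/60 = 522 minutes (drift: 18 minutes behind).
Shown time: 11:30 + 522 minutes = 8:12.

Final answer: 8:12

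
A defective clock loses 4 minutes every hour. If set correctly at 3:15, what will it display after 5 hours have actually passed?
For every 60 true minutes, the faulty clock advances 60 - 4 = 56 minutes.
True elapsed: 5 hours = 300 minutes.
Faulty clock advances: 300 x 56/60 = 280 minutes (drift: 20 minutes behind).
Shown time: 3:15 + 280 minutes = 7:55.

Final answer: 7:55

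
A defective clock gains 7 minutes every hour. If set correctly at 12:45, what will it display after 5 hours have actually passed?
For every 60 true minutes, the faulty clock advances 60 + 7 = 67 minutes.
True elapsed: 5 hours = 300 minutes.
Faulty clock advances: 300 x 67/60 = 335 minutes (drift: 35 minutes ahead).
Shown time: 12:45 + 335 minutes = 6:20.

Final answer: 6:20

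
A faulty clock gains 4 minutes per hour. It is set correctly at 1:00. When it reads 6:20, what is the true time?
For every 60 true minutes, the faulty clock advances 64 minutes, so 1 faulty-clock minute corresponds to 60/64 true minutes.
From 1:00 to 6:20 on the faulty dial is 320 minutes.
True elapsed: 320 x 60/64 = 300 minutes = 5 hours.
True time: 1:00 + 5 hours = 6:00.

Final answer: 6:00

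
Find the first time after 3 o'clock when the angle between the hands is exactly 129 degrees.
At t minutes past 3:00, the hour hand is at 30 x 3 + 0.5t degrees and the minute hand is at 6t degrees.
The smaller angle between them is 129 degrees when |30H - 5.5t| = 129 or |30H - 5.5t| = 231.
With H = 3, solve 30 x 3 - 5.5t = +/- target for each target:
  t = (30 x 3 - 129) / 5.5 = -7.09 (outside (0, 60))
  t = (30 x 3 + 129) / 5.5 = 39.82
  t = (30 x 3 - 231) / 5.5 = -25.64 (outside (0, 60))
  t = (30 x 3 + 231) / 5.5 = 58.36
Valid solutions in (0, 60): {39.82, 58.36} minutes.
The first occurrence is t = 39.82 minutes.
The hands form a 129-degree angle at 39.82 minutes past 3:00.

Final answer: 39.82 minutes past 3:00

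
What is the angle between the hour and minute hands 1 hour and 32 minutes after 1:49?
First find the time 1 hour and 32 minutes after 1:49.
Total minutes: 1 x 60 + 49 + 1 x 60 + 32 = 201.
201 mod 720 = 201 minutes = 3:21.
Now compute the angle at 3:21:
Hour hand: 3 x 30 + 21 x 0.5 = 100.5 degrees
Minute hand: 21 x 6 = 126 degrees
Difference: |100.5 - 126| = 25.5 degrees
The angle is 25.5 degrees

Final answer: 25.5 degrees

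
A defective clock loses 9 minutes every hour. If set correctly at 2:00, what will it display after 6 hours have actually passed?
For every 60 true minutes, the faulty clock advances 60 - 9 = 51 minutes.
True elapsed: 6 hours = 360 minutes.
Faulty clock advances: 360 x 51/60 = 306 minutes (drift: 54 minutes behind).
Shown time: 2:00 + 306 minutes = 7:06.

Final answer: 7:06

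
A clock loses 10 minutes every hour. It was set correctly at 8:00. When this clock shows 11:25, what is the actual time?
For every 60 true minutes, the faulty clock advances 50 minutes, so 1 faulty-clock minute corresponds to 60/50 true minutes.
From 8:00 to 11:25 on the faulty dial is 205 minutes.
True elapsed: 205 x 60/50 = 246 minutes = 4 hours and 6 minutes.
True time: 8:00 + 4 hours and 6 minutes = 12:06.

Final answer: 12:06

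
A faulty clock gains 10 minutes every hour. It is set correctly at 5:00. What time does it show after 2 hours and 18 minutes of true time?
For every 60 true minutes, the faulty clock advances 60 + 10 = 70 minutes.
True elapsed: 2 hours and 18 minutes = 138 minutes.
Faulty clock advances: 138 x 70/60 = 161 minutes (drift: 23 minutes ahead).
Shown time: 5:00 + 161 minutes = 7:41.

Final answer: 7:41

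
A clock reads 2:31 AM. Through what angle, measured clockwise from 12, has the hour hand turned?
The hour hand moves 30 degrees per hour and 0.5 degrees per minute.
At 2:31: (2) x 30 + 31 x 0.5 = 60 + 15.5 = 75.5 degrees

Final answer: 75.5 degrees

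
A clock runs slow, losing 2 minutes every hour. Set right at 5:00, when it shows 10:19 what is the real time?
For every 60 true minutes, the faulty clock advances 58 minutes, so 1 faulty-clock minute corresponds to 60/58 true minutes.
From 5:00 to 10:19 on the faulty dial is 319 minutes.
True elapsed: 319 x 60/58 = 330 minutes = 5 hours and 30 minutes.
True time: 5:00 + 5 hours and 30 minutes = 10:30.

Final answer: 10:30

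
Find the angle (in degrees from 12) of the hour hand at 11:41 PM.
The hour hand moves 30 degrees per hour and 0.5 degrees per minute.
At 11:41: (11) x 30 + 41 x 0.5 = 330 + 20.5 = 350.5 degrees

Final answer: 350.5 degrees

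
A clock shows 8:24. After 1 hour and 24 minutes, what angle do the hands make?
First find the time 1 hour and 24 minutes after 8:24.
Total minutes: 8 x 60 + 24 + 1 x 60 + 24 = 588.
588 mod 720 = 588 minutes = 9:48.
Now compute the angle at 9:48:
Hour hand: 9 x 30 + 48 x 0.5 = 294 degrees
Minute hand: 48 x 6 = 288 degrees
Difference: |294 - 288| = 6 degrees
The angle is 6 degrees

Final answer: 6 degrees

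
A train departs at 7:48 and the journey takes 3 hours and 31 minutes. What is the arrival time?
Starting time: 7:48
Adding 31 minutes to 48 minutes: 48 + 31 = 79 minutes = 1 hour and 19 minutes
Adding 3 hours: 7 + 3 + 1 (carry) = 11
Final time: 11:19

Final answer: 11:19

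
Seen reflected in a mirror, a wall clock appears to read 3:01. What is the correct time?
Reflection across the vertical (12-6) axis maps a hand at angle A degrees to (360 - A) degrees, which sends a reading of T minutes past 12:00 to (720 - T) minutes past 12:00.
Mirror reads 3:01 = 181 minutes past 12:00.
Actual time: (720 - 181) mod 720 = 539 minutes = 8:59.

Final answer: 8:59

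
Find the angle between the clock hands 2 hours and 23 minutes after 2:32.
First find the time 2 hours and 23 minutes after 2:32.
Total minutes: 2 x 60 + 32 + 2 x 60 + 23 = 295.
295 mod 720 = 295 minutes = 4:55.
Now compute the angle at 4:55:
Hour hand: 4 x 30 + 55 x 0.5 = 147.5 degrees
Minute hand: 55 x 6 = 330 degrees
Difference: |147.5 - 330| = 182.5 degrees
Smaller angle: 360 - 182.5 = 177.5 degrees

Final answer: 177.5 degrees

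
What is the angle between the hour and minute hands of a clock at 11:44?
Hour hand position: 11 x 30 + 44 x 0.5 = 352 degrees
Minute hand position: 44 x 6 = 264 degrees
Difference: |352 - 264| = 88 degrees
The angle between the hands is 88 degrees

Final answer: 88 degrees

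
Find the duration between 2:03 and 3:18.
From 2:03 to 3:18:
(3 x 60 + 18) - (2 x 60 + 3) = 198 - 123 = 75 minutes
= 1 hour and 15 minutes

Final answer: 1 hour and 15 minutes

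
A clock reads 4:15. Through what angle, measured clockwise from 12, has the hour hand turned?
The hour hand moves 30 degrees per hour and 0.5 degrees per minute.
At 4:15: (4) x 30 + 15 x 0.5 = 120 + 7.5 = 127.5 degrees

Final answer: 127.5 degrees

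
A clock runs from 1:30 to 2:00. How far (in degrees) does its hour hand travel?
The hour hand moves 0.5 degrees per minute.
Time elapsed: 2:00 - 1:30 = 30 minutes
Angular displacement: 30 x 0.5 = 15 degrees

Final answer: 15 degrees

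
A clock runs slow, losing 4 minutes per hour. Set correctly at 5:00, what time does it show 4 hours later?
For every 60 true minutes, the faulty clock advances 60 - 4 = 56 minutes.
True elapsed: 4 hours = 240 minutes.
Faulty clock advances: 240 x 56/60 = 224 minutes (drift: 16 minutes behind).
Shown time: 5:00 + 224 minutes = 8:44.

Final answer: 8:44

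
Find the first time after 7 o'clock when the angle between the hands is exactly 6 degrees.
At t minutes past 7:00, the hour hand is at 30 x 7 + 0.5t degrees and the minute hand is at 6t degrees.
The smaller angle between them is 6 degrees when |30H - 5.5t| = 6 or |30H - 5.5t| = 354.
With H = 7, solve 30 x 7 - 5.5t = +/- target for each target:
  t = (30 x 7 - 6) / 5.5 = 37.09
  t = (30 x 7 + 6) / 5.5 = 39.27
  t = (30 x 7 - 354) / 5.5 = -26.18 (outside (0, 60))
  t = (30 x 7 + 354) / 5.5 = 102.55 (outside (0, 60))
Valid solutions in (0, 60): {37.09, 39.27} minutes.
The first occurrence is t = 37.09 minutes.
The hands form a 6-degree angle at 37.09 minutes past 7:00.

Final answer: 37.09 minutes past 7:00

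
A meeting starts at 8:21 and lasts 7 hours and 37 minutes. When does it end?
Starting time: 8:21
Adding 37 minutes to 21 minutes: 21 + 37 = 58 minutes
Adding 7 hours: 8 + 7 = 15 - 12 = 3
Final time: 3:58

Final answer: 3:58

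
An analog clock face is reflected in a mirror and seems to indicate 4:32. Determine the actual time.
Reflection across the vertical (12-6) axis maps a hand at angle A degrees to (360 - A) degrees, which sends a reading of T minutes past 12:00 to (720 - T) minutes past 12:00.
Mirror reads 4:32 = 272 minutes past 12:00.
Actual time: (720 - 272) mod 720 = 448 minutes = 7:28.

Final answer: 7:28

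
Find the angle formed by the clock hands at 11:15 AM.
Hour hand position: 11 x 30 + 15 x 0.5 = 337.5 degrees
Minute hand position: 15 x 6 = 90 degrees
Difference: |337.5 - 90| = 247.5 degrees
Since 247.5 > 180, the smaller angle is 360 - 247.5 = 112.5 degrees

Final answer: 112.5 degrees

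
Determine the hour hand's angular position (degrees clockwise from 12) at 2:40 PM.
The hour hand moves 30 degrees per hour and 0.5 degrees per minute.
At 2:40: (2) x 30 + 40 x 0.5 = 60 + 20 = 80 degrees

Final answer: 80 degrees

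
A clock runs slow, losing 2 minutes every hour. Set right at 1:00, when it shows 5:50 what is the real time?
For every 60 true minutes, the faulty clock advances 58 minutes, so 1 faulty-clock minute corresponds to 60/58 true minutes.
From 1:00 to 5:50 on the faulty dial is 290 minutes.
True elapsed: 290 x 60/58 = 300 minutes = 5 hours.
True time: 1:00 + 5 hours = 6:00.

Final answer: 6:00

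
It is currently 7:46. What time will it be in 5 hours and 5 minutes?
Starting time: 7:46
Adding 5 minutes to 46 minutes: 46 + 5 = 51 minutes
Adding 5 hours: 7 + 5 = 12
Final time: 12:51

Final answer: 12:51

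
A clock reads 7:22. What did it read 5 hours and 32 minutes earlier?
Starting time: 7:22 = 442 total minutes past 12:00
Subtracting: 5 hours and 32 minutes = 332 minutes
442 - 332 = 110 minutes
= 1 hour and 50 minutes past 12:00 = 1:50

Final answer: 1:50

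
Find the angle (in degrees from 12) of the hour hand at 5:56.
The hour hand moves 30 degrees per hour and 0.5 degrees per minute.
At 5:56: (5) x 30 + 56 x 0.5 = 150 + 28 = 178 degrees

Final answer: 178 degrees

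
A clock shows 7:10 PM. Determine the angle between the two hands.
Hour hand position: 7 x 30 + 10 x 0.5 = 215 degrees
Minute hand position: 10 x 6 = 60 degrees
Difference: |215 - 60| = 155 degrees
The angle between the hands is 155 degrees

Final answer: 155 degrees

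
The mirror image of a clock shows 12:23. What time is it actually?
Reflection across the vertical (12-6) axis maps a hand at angle A degrees to (360 - A) degrees, which sends a reading of T minutes past 12:00 to (720 - T) minutes past 12:00.
Mirror reads 12:23 = 23 minutes past 12:00.
Actual time: (720 - 23) mod 720 = 697 minutes = 11:37.

Final answer: 11:37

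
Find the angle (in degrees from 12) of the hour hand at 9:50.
The hour hand moves 30 degrees per hour and 0.5 degrees per minute.
At 9:50: (9) x 30 + 50 x 0.5 = 270 + 25 = 295 degrees

Final answer: 295 degrees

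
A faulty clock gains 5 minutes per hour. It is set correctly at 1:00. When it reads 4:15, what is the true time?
For every 60 true minutes, the faulty clock advances 65 minutes, so 1 faulty-clock minute corresponds to 60/65 true minutes.
From 1:00 to 4:15 on the faulty dial is 195 minutes.
True elapsed: 195 x 60/65 = 180 minutes = 3 hours.
True time: 1:00 + 3 hours = 4:00.

Final answer: 4:00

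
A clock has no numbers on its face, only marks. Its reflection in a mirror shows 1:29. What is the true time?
Reflection across the vertical (12-6) axis maps a hand at angle A degrees to (360 - A) degrees, which sends a reading of T minutes past 12:00 to (720 - T) minutes past 12:00.
Mirror reads 1:29 = 89 minutes past 12:00.
Actual time: (720 - 89) mod 720 = 631 minutes = 10:31.

Final answer: 10:31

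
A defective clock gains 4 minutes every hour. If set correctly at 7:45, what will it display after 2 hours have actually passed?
For every 60 true minutes, the faulty clock advances 60 + 4 = 64 minutes.
True elapsed: 2 hours = 120 minutes.
Faulty clock advances: 120 x 64/60 = 128 minutes (drift: 8 minutes ahead).
Shown time: 7:45 + 128 minutes = 9:53.

Final answer: 9:53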